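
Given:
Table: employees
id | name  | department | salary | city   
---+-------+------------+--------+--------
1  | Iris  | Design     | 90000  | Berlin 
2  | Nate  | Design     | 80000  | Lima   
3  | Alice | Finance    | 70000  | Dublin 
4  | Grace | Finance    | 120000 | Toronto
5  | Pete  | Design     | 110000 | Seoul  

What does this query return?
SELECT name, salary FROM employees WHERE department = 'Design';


Filtering: department = 'Design'
Matching rows: 3

3 rows:
Iris, 90000
Nate, 80000
Pete, 110000


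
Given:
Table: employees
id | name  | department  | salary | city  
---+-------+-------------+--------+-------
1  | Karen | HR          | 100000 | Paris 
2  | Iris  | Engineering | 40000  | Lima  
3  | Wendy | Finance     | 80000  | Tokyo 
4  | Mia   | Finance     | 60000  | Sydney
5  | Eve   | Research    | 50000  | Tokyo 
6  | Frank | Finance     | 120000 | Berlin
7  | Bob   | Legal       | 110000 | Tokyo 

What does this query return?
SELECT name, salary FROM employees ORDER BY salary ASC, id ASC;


Sorting by salary ASC, then id ASC for ties

7 rows:
Iris, 40000
Eve, 50000
Mia, 60000
Wendy, 80000
Karen, 100000
Bob, 110000
Frank, 120000


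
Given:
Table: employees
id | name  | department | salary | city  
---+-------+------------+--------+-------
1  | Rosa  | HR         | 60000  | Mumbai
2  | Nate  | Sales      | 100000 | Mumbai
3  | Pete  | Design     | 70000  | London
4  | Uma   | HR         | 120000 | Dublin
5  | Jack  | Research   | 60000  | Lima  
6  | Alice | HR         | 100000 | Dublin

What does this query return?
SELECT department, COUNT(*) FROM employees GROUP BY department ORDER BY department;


Assigning each row to its department group:
  Rosa -> HR
  Nate -> Sales
  Pete -> Design
  Uma -> HR
  Jack -> Research
  Alice -> HR


4 groups:
Design, 1
HR, 3
Research, 1
Sales, 1


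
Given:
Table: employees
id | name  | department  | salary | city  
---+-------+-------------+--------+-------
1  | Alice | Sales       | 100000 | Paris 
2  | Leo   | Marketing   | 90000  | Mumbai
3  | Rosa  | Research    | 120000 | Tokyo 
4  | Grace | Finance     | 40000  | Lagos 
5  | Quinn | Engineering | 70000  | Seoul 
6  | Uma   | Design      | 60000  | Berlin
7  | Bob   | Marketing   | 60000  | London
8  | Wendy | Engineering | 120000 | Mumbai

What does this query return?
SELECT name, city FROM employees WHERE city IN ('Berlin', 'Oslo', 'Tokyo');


Filtering: city IN ('Berlin', 'Oslo', 'Tokyo')
Matching: 2 rows

2 rows:
Rosa, Tokyo
Uma, Berlin


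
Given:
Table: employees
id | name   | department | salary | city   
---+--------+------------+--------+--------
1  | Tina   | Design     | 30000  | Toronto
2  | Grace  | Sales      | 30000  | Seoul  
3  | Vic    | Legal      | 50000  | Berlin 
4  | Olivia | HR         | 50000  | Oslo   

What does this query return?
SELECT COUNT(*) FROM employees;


COUNT(*) counts all rows

4


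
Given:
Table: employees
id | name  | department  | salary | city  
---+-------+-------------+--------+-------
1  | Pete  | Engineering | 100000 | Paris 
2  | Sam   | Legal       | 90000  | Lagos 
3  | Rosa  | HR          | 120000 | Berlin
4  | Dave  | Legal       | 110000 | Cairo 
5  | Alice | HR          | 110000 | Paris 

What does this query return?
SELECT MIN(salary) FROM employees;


Salaries: 100000, 90000, 120000, 110000, 110000
MIN = 90000

90000


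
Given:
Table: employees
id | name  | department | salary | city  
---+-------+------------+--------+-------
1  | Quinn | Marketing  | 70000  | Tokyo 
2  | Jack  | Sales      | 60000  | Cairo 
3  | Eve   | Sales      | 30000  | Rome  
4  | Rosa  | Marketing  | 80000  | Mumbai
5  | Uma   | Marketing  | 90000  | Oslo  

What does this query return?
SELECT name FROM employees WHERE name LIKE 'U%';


LIKE 'U%' matches names starting with 'U'
Matching: 1

1 rows:
Uma


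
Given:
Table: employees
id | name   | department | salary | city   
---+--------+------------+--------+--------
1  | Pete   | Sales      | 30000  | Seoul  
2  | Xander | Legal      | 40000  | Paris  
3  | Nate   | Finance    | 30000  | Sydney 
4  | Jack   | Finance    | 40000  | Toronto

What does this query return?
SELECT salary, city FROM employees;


Projecting columns: salary, city

4 rows:
30000, Seoul
40000, Paris
30000, Sydney
40000, Toronto


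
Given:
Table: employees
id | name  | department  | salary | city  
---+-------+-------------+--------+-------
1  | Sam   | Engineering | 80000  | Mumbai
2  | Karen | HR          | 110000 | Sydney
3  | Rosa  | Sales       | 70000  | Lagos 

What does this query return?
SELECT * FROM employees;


SELECT * returns all 3 rows with all columns

3 rows:
1, Sam, Engineering, 80000, Mumbai
2, Karen, HR, 110000, Sydney
3, Rosa, Sales, 70000, Lagos


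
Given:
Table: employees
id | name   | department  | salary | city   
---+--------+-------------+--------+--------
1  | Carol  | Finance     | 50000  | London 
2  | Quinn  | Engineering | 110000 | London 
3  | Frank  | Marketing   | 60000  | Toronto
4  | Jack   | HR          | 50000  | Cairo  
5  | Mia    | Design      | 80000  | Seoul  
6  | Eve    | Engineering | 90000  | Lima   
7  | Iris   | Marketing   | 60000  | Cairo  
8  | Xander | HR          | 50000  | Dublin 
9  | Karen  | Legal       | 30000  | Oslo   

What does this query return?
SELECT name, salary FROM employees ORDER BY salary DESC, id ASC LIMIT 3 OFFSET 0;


Sort by salary DESC (id ASC tiebreak), then skip 0 and take 3
Rows 1 through 3

3 rows:
Quinn, 110000
Eve, 90000
Mia, 80000


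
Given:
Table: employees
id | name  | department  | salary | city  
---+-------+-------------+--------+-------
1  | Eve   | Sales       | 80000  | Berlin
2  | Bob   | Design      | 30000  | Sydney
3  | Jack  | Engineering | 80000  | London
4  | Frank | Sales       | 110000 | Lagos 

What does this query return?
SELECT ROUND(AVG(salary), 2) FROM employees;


SUM(salary) = 300000
COUNT = 4
ROUND(AVG, 2) = ROUND(300000 / 4, 2) = 75000.0

75000.0


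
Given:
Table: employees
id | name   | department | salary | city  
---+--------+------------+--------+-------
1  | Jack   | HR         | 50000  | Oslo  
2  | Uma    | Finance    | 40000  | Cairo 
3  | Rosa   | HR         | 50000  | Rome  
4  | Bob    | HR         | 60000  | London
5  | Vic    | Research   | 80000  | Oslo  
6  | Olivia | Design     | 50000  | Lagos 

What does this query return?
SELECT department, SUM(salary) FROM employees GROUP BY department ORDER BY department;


Summing salary within each department:
  Design: 50000 = 50000
  Finance: 40000 = 40000
  HR: 50000 + 50000 + 60000 = 160000
  Research: 80000 = 80000


4 groups:
Design, 50000
Finance, 40000
HR, 160000
Research, 80000


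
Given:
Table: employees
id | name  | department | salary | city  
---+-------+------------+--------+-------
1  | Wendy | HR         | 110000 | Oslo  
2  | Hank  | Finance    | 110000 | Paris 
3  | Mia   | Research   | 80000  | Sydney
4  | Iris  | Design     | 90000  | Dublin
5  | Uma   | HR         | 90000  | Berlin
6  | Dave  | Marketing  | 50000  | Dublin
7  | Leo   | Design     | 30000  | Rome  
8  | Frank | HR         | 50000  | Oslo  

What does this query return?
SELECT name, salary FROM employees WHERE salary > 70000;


Filtering: salary > 70000
Matching: 5 rows

5 rows:
Wendy, 110000
Hank, 110000
Mia, 80000
Iris, 90000
Uma, 90000


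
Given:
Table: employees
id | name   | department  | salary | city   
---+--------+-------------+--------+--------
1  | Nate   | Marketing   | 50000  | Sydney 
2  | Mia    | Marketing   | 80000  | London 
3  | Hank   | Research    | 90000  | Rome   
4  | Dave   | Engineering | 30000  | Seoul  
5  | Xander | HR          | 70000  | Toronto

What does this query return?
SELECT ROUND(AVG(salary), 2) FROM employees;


SUM(salary) = 320000
COUNT = 5
ROUND(AVG, 2) = ROUND(320000 / 5, 2) = 64000.0

64000.0


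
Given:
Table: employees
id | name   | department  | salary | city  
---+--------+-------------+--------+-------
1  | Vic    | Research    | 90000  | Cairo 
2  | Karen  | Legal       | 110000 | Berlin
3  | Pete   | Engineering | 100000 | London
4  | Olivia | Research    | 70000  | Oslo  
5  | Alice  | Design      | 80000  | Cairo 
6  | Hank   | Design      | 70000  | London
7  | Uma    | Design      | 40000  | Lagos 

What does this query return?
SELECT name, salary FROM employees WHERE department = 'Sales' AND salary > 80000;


Filtering: department = 'Sales' AND salary > 80000
Matching: 0 rows

Empty result set (0 rows)


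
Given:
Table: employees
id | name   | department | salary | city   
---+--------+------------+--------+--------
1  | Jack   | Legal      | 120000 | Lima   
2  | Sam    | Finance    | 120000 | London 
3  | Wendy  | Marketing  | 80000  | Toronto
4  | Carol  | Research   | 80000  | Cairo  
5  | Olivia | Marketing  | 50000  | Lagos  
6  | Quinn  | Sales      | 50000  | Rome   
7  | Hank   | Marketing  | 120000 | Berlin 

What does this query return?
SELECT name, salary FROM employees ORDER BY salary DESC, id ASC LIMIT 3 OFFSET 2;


Sort by salary DESC (id ASC tiebreak), then skip 2 and take 3
Rows 3 through 5

3 rows:
Hank, 120000
Wendy, 80000
Carol, 80000


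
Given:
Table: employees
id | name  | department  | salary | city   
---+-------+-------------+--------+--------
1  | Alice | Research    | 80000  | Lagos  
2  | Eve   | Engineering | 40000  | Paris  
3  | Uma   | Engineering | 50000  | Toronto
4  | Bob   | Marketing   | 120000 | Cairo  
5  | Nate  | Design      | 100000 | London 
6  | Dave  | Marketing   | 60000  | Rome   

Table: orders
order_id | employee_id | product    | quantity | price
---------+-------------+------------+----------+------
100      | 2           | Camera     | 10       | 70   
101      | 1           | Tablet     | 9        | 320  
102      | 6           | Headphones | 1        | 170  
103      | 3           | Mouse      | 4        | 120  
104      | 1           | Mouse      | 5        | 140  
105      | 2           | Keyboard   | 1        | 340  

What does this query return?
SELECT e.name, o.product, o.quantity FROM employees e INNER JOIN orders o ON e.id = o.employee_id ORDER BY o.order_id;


Joining employees.id = orders.employee_id:
  employee Eve (id=2) -> order Camera
  employee Alice (id=1) -> order Tablet
  employee Dave (id=6) -> order Headphones
  employee Uma (id=3) -> order Mouse
  employee Alice (id=1) -> order Mouse
  employee Eve (id=2) -> order Keyboard


6 rows:
Eve, Camera, 10
Alice, Tablet, 9
Dave, Headphones, 1
Uma, Mouse, 4
Alice, Mouse, 5
Eve, Keyboard, 1


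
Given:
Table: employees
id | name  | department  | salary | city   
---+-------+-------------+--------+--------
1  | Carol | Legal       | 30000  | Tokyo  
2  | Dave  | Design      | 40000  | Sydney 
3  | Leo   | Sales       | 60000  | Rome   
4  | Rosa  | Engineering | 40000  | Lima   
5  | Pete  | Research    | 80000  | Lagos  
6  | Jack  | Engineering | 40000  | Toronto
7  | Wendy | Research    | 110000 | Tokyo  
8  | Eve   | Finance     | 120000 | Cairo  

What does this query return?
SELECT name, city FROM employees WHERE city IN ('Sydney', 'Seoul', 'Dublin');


Filtering: city IN ('Sydney', 'Seoul', 'Dublin')
Matching: 1 rows

1 rows:
Dave, Sydney


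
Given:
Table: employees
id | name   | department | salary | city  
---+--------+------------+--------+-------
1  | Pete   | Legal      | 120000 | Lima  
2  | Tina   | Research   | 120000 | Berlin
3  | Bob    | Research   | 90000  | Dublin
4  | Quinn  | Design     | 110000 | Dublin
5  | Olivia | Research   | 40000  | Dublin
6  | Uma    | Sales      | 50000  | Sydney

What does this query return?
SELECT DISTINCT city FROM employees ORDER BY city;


All 'city' values (row order): Lima, Berlin, Dublin, Dublin, Dublin, Sydney
Removing duplicates leaves 4 unique value(s).

4 values:
Berlin
Dublin
Lima
Sydney


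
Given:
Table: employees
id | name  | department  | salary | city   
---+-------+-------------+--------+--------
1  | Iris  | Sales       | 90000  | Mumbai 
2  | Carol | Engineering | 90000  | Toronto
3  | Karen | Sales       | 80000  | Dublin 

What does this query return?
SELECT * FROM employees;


SELECT * returns all 3 rows with all columns

3 rows:
1, Iris, Sales, 90000, Mumbai
2, Carol, Engineering, 90000, Toronto
3, Karen, Sales, 80000, Dublin


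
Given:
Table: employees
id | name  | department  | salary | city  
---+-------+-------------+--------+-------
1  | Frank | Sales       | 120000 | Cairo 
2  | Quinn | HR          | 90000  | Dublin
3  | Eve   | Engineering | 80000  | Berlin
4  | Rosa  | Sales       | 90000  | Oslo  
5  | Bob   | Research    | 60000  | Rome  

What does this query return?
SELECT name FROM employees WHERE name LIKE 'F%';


LIKE 'F%' matches names starting with 'F'
Matching: 1

1 rows:
Frank


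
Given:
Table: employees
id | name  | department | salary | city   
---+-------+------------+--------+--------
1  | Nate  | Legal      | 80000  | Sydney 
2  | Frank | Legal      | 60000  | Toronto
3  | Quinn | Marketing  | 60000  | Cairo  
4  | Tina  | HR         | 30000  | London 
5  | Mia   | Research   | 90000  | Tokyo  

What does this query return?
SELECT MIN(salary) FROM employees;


Salaries: 80000, 60000, 60000, 30000, 90000
MIN = 30000

30000


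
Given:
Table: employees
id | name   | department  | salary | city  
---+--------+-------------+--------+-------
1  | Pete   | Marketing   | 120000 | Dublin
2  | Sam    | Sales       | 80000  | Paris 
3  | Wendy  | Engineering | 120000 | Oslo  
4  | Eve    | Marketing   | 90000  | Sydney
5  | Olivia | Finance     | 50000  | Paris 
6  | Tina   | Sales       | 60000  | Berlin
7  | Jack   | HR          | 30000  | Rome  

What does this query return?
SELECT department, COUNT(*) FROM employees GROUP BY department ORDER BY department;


Assigning each row to its department group:
  Pete -> Marketing
  Sam -> Sales
  Wendy -> Engineering
  Eve -> Marketing
  Olivia -> Finance
  Tina -> Sales
  Jack -> HR


5 groups:
Engineering, 1
Finance, 1
HR, 1
Marketing, 2
Sales, 2


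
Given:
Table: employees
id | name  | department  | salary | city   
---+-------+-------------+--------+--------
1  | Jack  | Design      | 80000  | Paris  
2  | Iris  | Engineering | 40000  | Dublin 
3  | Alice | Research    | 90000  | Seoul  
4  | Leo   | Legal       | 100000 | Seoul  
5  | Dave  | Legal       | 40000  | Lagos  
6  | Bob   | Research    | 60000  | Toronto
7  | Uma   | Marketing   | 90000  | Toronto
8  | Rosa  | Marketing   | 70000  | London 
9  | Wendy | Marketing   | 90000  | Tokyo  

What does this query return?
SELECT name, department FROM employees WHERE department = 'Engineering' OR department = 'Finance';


Filtering: department = 'Engineering' OR 'Finance'
Matching: 1 rows

1 rows:
Iris, Engineering


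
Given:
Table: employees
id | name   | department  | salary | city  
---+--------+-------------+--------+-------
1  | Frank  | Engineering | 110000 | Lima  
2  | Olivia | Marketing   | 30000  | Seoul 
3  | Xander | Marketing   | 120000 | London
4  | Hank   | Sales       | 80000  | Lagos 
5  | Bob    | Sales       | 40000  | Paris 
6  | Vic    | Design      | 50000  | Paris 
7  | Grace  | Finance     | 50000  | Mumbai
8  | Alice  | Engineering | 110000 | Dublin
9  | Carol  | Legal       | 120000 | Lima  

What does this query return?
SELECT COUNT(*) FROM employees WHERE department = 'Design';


Counting rows where department = 'Design'
  Vic -> MATCH


1


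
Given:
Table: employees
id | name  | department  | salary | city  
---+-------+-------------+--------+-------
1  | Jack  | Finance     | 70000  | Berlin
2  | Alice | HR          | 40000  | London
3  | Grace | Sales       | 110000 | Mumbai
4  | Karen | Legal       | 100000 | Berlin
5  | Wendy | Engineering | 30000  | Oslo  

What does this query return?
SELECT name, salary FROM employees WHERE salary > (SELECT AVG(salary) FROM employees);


Subquery: AVG(salary) = 70000.0
Filtering: salary > 70000.0
  Grace (110000) -> MATCH
  Karen (100000) -> MATCH


2 rows:
Grace, 110000
Karen, 100000


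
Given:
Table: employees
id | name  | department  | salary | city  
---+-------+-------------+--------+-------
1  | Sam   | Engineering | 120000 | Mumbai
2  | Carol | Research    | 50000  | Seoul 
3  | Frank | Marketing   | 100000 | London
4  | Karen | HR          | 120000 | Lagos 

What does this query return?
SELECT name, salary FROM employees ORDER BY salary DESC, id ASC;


Sorting by salary DESC, then id ASC for ties

4 rows:
Sam, 120000
Karen, 120000
Frank, 100000
Carol, 50000


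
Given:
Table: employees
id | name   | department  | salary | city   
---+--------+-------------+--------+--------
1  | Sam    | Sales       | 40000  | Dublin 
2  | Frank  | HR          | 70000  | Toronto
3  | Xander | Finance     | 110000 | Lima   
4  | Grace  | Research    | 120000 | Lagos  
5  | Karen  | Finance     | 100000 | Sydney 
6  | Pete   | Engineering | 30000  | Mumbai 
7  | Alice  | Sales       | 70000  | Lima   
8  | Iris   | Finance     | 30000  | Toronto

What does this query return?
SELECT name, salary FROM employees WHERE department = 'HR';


Filtering: department = 'HR'
Matching rows: 1

1 rows:
Frank, 70000


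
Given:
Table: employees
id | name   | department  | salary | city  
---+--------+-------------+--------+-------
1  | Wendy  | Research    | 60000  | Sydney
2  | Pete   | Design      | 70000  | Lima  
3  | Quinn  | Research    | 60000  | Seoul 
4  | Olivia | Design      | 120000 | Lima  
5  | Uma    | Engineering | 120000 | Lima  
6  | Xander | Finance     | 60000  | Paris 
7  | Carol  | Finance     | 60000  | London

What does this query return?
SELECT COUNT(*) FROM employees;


COUNT(*) counts all rows

7


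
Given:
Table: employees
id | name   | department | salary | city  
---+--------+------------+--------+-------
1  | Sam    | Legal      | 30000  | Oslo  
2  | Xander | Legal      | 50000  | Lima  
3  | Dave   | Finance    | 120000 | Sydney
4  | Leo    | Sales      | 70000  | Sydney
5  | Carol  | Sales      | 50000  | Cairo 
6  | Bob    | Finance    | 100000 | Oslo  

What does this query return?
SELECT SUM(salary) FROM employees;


SUM(salary) = 30000 + 50000 + 120000 + 70000 + 50000 + 100000 = 420000

420000


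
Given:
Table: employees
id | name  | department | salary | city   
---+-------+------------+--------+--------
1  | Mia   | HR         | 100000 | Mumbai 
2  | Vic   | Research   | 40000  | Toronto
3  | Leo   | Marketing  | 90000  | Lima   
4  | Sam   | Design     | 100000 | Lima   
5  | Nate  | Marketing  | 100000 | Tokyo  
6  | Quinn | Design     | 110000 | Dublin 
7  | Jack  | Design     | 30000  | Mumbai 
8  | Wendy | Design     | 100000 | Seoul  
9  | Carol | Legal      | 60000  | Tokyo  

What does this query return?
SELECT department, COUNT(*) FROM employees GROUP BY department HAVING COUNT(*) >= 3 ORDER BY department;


Groups with count >= 3:
  Design: 4 -> PASS
  HR: 1 -> filtered out
  Legal: 1 -> filtered out
  Marketing: 2 -> filtered out
  Research: 1 -> filtered out


1 groups:
Design, 4


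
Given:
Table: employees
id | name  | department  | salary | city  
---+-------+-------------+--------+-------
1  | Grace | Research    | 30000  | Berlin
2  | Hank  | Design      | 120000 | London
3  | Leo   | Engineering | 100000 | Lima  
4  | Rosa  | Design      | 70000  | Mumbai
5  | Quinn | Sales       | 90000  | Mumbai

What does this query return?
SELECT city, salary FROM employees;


Projecting columns: city, salary

5 rows:
Berlin, 30000
London, 120000
Lima, 100000
Mumbai, 70000
Mumbai, 90000


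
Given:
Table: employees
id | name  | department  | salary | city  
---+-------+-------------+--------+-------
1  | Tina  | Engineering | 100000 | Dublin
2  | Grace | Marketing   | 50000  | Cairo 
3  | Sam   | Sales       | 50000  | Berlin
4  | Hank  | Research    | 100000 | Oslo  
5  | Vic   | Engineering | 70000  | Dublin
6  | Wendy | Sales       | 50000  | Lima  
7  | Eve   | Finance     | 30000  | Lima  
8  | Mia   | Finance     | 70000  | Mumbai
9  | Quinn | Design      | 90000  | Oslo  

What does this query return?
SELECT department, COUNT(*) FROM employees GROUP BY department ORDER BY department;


Assigning each row to its department group:
  Tina -> Engineering
  Grace -> Marketing
  Sam -> Sales
  Hank -> Research
  Vic -> Engineering
  Wendy -> Sales
  Eve -> Finance
  Mia -> Finance
  Quinn -> Design


6 groups:
Design, 1
Engineering, 2
Finance, 2
Marketing, 1
Research, 1
Sales, 2


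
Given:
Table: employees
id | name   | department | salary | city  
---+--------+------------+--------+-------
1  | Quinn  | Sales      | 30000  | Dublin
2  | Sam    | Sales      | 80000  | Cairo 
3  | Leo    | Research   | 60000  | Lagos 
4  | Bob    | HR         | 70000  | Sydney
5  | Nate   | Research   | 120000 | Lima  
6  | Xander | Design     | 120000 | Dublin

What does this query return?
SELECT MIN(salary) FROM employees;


Salaries: 30000, 80000, 60000, 70000, 120000, 120000
MIN = 30000

30000


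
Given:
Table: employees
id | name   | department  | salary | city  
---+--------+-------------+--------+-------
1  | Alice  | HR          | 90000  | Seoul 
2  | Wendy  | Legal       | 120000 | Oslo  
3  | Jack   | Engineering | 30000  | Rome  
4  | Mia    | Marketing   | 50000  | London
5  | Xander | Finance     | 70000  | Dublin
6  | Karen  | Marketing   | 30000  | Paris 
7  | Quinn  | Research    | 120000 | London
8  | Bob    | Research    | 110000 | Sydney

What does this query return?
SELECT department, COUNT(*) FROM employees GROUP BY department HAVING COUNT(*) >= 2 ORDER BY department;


Groups with count >= 2:
  Marketing: 2 -> PASS
  Research: 2 -> PASS
  Engineering: 1 -> filtered out
  Finance: 1 -> filtered out
  HR: 1 -> filtered out
  Legal: 1 -> filtered out


2 groups:
Marketing, 2
Research, 2


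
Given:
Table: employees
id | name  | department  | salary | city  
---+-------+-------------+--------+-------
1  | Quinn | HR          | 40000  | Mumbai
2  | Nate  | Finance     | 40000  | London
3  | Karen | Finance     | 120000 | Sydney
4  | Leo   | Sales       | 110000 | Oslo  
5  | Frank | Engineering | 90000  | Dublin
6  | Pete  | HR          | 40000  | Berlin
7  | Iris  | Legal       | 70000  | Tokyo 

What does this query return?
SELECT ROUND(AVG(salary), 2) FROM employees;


SUM(salary) = 510000
COUNT = 7
ROUND(AVG, 2) = ROUND(510000 / 7, 2) = 72857.14

72857.14


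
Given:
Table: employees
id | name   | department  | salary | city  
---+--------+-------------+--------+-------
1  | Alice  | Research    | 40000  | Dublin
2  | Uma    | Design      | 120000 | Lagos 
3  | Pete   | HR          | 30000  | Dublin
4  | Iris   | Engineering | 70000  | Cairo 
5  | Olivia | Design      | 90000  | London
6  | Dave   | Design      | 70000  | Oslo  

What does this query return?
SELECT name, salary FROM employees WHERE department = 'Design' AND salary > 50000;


Filtering: department = 'Design' AND salary > 50000
Matching: 3 rows

3 rows:
Uma, 120000
Olivia, 90000
Dave, 70000


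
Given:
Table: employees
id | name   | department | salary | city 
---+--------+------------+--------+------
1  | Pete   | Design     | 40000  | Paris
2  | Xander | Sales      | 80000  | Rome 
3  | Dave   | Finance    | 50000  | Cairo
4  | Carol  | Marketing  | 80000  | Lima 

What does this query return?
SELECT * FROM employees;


SELECT * returns all 4 rows with all columns

4 rows:
1, Pete, Design, 40000, Paris
2, Xander, Sales, 80000, Rome
3, Dave, Finance, 50000, Cairo
4, Carol, Marketing, 80000, Lima


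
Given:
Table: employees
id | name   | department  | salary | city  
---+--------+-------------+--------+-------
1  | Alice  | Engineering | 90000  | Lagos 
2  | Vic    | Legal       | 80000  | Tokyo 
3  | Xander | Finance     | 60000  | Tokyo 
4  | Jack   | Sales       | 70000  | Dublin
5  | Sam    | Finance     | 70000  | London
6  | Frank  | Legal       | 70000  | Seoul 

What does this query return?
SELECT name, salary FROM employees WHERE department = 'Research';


Filtering: department = 'Research'
Matching rows: 0

Empty result set (0 rows)


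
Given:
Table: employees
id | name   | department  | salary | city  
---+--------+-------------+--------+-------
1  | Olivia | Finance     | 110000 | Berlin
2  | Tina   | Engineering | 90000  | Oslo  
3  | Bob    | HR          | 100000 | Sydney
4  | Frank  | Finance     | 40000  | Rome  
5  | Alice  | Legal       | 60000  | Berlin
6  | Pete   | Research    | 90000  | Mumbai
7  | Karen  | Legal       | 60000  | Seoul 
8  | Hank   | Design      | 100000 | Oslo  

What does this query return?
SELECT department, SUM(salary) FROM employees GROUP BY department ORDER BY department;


Summing salary within each department:
  Design: 100000 = 100000
  Engineering: 90000 = 90000
  Finance: 110000 + 40000 = 150000
  HR: 100000 = 100000
  Legal: 60000 + 60000 = 120000
  Research: 90000 = 90000


6 groups:
Design, 100000
Engineering, 90000
Finance, 150000
HR, 100000
Legal, 120000
Research, 90000


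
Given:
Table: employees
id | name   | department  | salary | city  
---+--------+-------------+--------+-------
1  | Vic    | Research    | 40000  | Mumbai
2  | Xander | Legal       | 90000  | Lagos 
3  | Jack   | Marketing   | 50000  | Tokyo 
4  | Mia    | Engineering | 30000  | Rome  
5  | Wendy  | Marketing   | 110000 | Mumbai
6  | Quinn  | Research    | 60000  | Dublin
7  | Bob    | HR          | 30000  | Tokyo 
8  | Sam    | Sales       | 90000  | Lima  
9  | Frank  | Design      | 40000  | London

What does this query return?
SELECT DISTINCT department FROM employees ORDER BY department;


All 'department' values (row order): Research, Legal, Marketing, Engineering, Marketing, Research, HR, Sales, Design
Removing duplicates leaves 7 unique value(s).

7 values:
Design
Engineering
HR
Legal
Marketing
Research
Sales


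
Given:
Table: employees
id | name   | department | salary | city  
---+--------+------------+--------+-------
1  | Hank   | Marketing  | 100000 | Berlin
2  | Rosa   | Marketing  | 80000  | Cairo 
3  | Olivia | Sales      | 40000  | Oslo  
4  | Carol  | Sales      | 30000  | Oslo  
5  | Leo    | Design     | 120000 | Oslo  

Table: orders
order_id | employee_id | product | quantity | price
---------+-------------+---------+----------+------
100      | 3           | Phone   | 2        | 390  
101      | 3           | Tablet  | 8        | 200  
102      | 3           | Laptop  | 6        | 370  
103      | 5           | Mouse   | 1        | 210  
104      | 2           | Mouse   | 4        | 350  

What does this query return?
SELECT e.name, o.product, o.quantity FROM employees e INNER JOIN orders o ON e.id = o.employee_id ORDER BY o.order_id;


Joining employees.id = orders.employee_id:
  employee Olivia (id=3) -> order Phone
  employee Olivia (id=3) -> order Tablet
  employee Olivia (id=3) -> order Laptop
  employee Leo (id=5) -> order Mouse
  employee Rosa (id=2) -> order Mouse


5 rows:
Olivia, Phone, 2
Olivia, Tablet, 8
Olivia, Laptop, 6
Leo, Mouse, 1
Rosa, Mouse, 4


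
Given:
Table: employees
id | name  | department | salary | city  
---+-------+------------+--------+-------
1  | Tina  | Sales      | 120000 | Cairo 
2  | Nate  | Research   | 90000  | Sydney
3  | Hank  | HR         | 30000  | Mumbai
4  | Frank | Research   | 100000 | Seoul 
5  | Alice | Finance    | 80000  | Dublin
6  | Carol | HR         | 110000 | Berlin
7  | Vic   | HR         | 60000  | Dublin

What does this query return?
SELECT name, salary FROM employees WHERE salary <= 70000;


Filtering: salary <= 70000
Matching: 2 rows

2 rows:
Hank, 30000
Vic, 60000


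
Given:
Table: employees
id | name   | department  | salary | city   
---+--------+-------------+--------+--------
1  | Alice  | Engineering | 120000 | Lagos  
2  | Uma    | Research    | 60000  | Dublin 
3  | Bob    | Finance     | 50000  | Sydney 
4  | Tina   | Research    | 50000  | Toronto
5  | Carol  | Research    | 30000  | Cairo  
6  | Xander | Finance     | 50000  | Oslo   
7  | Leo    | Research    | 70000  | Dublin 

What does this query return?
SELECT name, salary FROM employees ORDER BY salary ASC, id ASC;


Sorting by salary ASC, then id ASC for ties

7 rows:
Carol, 30000
Bob, 50000
Tina, 50000
Xander, 50000
Uma, 60000
Leo, 70000
Alice, 120000


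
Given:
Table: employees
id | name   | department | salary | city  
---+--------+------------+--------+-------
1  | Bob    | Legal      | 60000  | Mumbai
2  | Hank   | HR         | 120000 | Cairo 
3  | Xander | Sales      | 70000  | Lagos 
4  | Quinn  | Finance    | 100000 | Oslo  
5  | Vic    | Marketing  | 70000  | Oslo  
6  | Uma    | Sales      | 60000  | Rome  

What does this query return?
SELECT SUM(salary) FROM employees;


SUM(salary) = 60000 + 120000 + 70000 + 100000 + 70000 + 60000 = 480000

480000


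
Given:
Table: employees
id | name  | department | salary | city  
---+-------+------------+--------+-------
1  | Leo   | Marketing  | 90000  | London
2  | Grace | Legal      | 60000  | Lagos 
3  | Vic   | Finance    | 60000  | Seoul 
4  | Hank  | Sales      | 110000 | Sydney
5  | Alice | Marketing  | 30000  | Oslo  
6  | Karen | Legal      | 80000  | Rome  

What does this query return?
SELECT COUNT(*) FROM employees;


COUNT(*) counts all rows

6


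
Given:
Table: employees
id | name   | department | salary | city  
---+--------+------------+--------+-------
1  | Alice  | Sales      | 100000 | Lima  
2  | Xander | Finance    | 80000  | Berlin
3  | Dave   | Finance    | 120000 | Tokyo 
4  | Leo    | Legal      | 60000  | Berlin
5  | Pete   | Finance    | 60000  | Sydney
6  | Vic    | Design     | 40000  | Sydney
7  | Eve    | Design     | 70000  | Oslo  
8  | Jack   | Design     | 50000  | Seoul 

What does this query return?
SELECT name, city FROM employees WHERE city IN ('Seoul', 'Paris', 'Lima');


Filtering: city IN ('Seoul', 'Paris', 'Lima')
Matching: 2 rows

2 rows:
Alice, Lima
Jack, Seoul


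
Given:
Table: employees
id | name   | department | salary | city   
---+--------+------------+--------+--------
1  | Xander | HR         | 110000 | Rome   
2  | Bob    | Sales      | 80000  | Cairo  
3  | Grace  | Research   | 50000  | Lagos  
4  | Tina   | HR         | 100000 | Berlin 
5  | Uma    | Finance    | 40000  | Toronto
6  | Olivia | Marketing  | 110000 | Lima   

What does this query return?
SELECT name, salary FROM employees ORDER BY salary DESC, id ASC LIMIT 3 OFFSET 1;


Sort by salary DESC (id ASC tiebreak), then skip 1 and take 3
Rows 2 through 4

3 rows:
Olivia, 110000
Tina, 100000
Bob, 80000


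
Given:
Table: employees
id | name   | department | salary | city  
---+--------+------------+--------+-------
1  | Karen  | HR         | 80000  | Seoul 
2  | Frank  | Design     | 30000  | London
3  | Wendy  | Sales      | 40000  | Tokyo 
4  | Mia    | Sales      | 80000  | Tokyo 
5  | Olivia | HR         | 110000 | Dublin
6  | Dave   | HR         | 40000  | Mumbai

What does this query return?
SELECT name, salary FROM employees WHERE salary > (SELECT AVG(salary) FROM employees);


Subquery: AVG(salary) = 63333.33
Filtering: salary > 63333.33
  Karen (80000) -> MATCH
  Mia (80000) -> MATCH
  Olivia (110000) -> MATCH


3 rows:
Karen, 80000
Mia, 80000
Olivia, 110000


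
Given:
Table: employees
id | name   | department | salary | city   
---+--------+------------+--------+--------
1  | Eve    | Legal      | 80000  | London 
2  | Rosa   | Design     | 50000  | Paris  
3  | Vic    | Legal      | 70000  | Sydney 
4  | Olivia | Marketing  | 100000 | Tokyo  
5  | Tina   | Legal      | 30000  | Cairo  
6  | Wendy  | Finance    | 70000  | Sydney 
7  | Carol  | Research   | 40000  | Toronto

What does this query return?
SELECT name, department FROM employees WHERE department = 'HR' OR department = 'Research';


Filtering: department = 'HR' OR 'Research'
Matching: 1 rows

1 rows:
Carol, Research


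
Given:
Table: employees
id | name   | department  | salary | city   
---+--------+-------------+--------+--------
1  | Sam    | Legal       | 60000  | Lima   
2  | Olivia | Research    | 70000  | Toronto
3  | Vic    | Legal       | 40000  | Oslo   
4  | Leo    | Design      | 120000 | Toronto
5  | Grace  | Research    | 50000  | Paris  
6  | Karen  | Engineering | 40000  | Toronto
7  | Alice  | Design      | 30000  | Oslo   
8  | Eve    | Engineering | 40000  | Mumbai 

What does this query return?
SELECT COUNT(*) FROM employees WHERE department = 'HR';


Counting rows where department = 'HR'


0


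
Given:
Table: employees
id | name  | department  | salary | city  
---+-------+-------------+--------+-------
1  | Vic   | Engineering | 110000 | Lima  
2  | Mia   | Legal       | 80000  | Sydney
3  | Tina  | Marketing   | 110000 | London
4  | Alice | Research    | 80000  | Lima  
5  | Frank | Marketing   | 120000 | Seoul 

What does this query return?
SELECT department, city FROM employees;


Projecting columns: department, city

5 rows:
Engineering, Lima
Legal, Sydney
Marketing, London
Research, Lima
Marketing, Seoul


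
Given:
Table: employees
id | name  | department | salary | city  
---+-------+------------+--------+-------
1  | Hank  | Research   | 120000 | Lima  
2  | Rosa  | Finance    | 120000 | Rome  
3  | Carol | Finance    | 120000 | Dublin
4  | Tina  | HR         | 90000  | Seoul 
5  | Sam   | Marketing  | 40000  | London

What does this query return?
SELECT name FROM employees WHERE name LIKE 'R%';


LIKE 'R%' matches names starting with 'R'
Matching: 1

1 rows:
Rosa


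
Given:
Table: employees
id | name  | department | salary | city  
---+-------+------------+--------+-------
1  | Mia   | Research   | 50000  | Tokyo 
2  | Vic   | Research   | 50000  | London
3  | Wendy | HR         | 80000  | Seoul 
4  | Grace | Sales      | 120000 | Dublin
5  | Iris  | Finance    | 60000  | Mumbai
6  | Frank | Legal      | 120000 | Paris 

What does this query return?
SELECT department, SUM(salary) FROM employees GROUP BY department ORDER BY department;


Summing salary within each department:
  Finance: 60000 = 60000
  HR: 80000 = 80000
  Legal: 120000 = 120000
  Research: 50000 + 50000 = 100000
  Sales: 120000 = 120000


5 groups:
Finance, 60000
HR, 80000
Legal, 120000
Research, 100000
Sales, 120000


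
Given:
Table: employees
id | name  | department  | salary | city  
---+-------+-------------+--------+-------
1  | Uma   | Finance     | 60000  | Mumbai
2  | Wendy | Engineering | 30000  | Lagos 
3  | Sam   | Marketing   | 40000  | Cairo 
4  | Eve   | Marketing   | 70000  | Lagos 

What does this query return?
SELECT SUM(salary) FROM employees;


SUM(salary) = 60000 + 30000 + 40000 + 70000 = 200000

200000


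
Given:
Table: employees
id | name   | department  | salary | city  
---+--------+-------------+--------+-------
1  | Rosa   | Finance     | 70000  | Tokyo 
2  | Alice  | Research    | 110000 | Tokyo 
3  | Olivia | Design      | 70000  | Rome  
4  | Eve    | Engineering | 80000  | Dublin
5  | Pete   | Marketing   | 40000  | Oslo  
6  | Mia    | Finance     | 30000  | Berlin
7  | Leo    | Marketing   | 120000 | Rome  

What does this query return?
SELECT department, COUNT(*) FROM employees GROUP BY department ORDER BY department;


Assigning each row to its department group:
  Rosa -> Finance
  Alice -> Research
  Olivia -> Design
  Eve -> Engineering
  Pete -> Marketing
  Mia -> Finance
  Leo -> Marketing


5 groups:
Design, 1
Engineering, 1
Finance, 2
Marketing, 2
Research, 1


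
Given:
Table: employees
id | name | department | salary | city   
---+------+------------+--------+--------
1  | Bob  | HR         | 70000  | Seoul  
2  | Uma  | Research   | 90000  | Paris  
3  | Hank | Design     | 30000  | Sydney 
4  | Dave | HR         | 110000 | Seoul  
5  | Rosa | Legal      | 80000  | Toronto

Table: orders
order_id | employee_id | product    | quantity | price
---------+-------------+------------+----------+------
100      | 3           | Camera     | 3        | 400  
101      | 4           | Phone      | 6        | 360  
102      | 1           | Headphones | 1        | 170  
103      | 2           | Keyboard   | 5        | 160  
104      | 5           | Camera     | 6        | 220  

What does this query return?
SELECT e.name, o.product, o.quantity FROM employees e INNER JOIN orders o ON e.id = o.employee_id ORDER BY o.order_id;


Joining employees.id = orders.employee_id:
  employee Hank (id=3) -> order Camera
  employee Dave (id=4) -> order Phone
  employee Bob (id=1) -> order Headphones
  employee Uma (id=2) -> order Keyboard
  employee Rosa (id=5) -> order Camera


5 rows:
Hank, Camera, 3
Dave, Phone, 6
Bob, Headphones, 1
Uma, Keyboard, 5
Rosa, Camera, 6


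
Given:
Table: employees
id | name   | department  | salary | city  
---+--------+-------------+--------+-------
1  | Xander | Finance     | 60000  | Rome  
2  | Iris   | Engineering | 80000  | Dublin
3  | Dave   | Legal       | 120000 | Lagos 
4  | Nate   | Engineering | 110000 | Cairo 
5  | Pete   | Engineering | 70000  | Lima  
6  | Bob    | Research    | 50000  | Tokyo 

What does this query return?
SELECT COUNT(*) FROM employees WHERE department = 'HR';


Counting rows where department = 'HR'


0


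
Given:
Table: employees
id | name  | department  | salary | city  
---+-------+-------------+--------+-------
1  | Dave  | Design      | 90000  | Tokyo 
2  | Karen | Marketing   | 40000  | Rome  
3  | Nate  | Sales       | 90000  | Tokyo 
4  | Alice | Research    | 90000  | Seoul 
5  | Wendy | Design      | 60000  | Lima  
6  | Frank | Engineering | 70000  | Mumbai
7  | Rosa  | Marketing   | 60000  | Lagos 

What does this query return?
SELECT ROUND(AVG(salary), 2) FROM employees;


SUM(salary) = 500000
COUNT = 7
ROUND(AVG, 2) = ROUND(500000 / 7, 2) = 71428.57

71428.57


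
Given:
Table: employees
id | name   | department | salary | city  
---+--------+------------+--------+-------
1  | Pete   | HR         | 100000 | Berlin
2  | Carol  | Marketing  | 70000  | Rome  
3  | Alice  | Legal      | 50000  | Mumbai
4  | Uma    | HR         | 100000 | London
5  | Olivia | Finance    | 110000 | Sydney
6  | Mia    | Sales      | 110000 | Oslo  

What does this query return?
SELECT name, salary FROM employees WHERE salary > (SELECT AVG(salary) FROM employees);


Subquery: AVG(salary) = 90000.0
Filtering: salary > 90000.0
  Pete (100000) -> MATCH
  Uma (100000) -> MATCH
  Olivia (110000) -> MATCH
  Mia (110000) -> MATCH


4 rows:
Pete, 100000
Uma, 100000
Olivia, 110000
Mia, 110000


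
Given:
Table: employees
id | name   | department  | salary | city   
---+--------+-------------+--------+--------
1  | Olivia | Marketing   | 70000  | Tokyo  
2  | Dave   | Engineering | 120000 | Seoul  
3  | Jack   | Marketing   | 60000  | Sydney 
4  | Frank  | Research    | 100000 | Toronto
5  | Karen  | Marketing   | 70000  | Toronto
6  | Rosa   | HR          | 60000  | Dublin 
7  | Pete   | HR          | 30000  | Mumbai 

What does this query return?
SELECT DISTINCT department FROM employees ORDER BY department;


All 'department' values (row order): Marketing, Engineering, Marketing, Research, Marketing, HR, HR
Removing duplicates leaves 4 unique value(s).

4 values:
Engineering
HR
Marketing
Research


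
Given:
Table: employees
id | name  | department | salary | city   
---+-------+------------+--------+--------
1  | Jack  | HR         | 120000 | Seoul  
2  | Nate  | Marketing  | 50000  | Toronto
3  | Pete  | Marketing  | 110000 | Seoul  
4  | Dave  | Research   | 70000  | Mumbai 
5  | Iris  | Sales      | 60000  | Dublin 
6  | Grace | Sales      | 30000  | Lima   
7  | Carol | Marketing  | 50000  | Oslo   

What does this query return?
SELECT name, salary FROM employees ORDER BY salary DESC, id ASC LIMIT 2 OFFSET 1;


Sort by salary DESC (id ASC tiebreak), then skip 1 and take 2
Rows 2 through 3

2 rows:
Pete, 110000
Dave, 70000


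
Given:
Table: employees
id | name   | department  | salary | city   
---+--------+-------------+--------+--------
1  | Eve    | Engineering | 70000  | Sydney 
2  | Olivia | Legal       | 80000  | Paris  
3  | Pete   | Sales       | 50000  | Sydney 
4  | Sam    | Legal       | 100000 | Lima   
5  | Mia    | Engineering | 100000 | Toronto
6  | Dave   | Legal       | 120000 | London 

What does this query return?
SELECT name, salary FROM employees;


Projecting columns: name, salary

6 rows:
Eve, 70000
Olivia, 80000
Pete, 50000
Sam, 100000
Mia, 100000
Dave, 120000
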